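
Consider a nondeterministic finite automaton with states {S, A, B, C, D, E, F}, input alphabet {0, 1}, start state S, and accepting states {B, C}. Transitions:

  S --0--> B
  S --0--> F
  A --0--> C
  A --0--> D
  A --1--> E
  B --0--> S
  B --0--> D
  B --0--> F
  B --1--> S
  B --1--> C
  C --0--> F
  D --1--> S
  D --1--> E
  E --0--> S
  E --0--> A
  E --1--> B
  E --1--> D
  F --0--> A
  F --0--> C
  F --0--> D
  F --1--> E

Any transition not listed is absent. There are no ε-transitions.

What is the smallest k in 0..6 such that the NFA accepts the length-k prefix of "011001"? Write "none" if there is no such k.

1

Start in {S}.
Read '0': S→{B, F}; now {B, F}.
None of the earlier sets intersect F, but {B, F} does.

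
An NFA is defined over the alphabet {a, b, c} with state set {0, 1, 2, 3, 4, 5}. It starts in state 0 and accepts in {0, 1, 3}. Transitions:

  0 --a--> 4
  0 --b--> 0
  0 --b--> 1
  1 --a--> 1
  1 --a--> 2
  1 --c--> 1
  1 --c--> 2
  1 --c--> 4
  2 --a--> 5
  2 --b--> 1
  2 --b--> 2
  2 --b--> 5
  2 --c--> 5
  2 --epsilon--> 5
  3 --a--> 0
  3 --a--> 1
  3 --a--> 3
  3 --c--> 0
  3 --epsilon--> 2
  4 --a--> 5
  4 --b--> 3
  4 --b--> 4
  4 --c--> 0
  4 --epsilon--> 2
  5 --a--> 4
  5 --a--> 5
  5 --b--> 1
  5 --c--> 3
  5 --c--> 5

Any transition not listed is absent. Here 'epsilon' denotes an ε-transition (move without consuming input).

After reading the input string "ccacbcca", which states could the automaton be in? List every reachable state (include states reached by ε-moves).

Start in {0}.
Read 'c': 0→∅; now ∅.
The set is empty and remains empty for the remaining 7 symbols.

∅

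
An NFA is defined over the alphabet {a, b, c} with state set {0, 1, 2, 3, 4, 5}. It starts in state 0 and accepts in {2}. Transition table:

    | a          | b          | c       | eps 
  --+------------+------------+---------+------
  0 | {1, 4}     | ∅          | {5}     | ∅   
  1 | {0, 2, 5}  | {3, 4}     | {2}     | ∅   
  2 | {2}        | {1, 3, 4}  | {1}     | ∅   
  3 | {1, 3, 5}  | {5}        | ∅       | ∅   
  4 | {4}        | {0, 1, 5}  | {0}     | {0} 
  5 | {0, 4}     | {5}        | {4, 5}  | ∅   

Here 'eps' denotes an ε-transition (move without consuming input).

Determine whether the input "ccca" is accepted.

No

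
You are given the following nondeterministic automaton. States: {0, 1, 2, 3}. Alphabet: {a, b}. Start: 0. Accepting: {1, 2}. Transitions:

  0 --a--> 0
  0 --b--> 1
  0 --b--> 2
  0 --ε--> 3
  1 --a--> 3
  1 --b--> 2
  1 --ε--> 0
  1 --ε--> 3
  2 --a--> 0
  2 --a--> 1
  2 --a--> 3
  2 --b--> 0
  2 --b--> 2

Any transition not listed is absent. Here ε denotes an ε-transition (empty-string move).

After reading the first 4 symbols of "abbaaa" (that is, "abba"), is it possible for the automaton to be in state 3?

Start: ε-closure({0}) = {0, 3}.
Read 'a': 0→{0}, 3→∅; union {0}; ε-closure = {0, 3}.
Read 'b': 0→{1, 2}, 3→∅; union {1, 2}; ε-closure = {0, 1, 2, 3}.
Read 'b': 0→{1, 2}, 1→{2}, 2→{0, 2}, 3→∅; union {0, 1, 2}; ε-closure = {0, 1, 2, 3}.
Read 'a': 0→{0}, 1→{3}, 2→{0, 1, 3}, 3→∅; now {0, 1, 3}.
State 3 is in {0, 1, 3}.

Yes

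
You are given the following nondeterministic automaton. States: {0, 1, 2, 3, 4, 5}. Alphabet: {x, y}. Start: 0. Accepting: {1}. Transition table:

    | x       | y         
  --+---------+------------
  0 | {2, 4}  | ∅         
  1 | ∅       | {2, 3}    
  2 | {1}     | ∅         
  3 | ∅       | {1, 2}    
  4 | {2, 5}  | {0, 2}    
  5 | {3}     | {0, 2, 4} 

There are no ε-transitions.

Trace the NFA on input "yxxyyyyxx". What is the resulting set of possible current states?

∅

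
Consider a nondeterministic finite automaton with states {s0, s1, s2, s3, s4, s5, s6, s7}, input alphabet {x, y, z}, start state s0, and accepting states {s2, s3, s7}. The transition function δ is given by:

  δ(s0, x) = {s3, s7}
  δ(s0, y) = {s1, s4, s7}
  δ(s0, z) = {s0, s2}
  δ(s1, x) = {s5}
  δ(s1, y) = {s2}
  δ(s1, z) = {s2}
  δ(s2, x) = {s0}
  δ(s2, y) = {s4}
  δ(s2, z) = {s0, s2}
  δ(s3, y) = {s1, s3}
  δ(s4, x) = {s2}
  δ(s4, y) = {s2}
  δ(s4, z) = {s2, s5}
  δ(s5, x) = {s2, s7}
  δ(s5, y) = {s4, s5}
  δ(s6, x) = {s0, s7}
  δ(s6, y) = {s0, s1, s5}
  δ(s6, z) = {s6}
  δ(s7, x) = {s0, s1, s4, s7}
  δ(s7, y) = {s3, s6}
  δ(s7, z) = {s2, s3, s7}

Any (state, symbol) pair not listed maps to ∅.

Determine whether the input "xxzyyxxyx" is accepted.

Yes

Start in {s0}.
Read 'x': s0→{s3, s7}; now {s3, s7}.
Read 'x': s3→∅, s7→{s0, s1, s4, s7}; now {s0, s1, s4, s7}.
Read 'z': s0→{s0, s2}, s1→{s2}, s4→{s2, s5}, s7→{s2, s3, s7}; now {s0, s2, s3, s5, s7}.
Read 'y': s0→{s1, s4, s7}, s2→{s4}, s3→{s1, s3}, s5→{s4, s5}, s7→{s3, s6}; now {s1, s3, s4, s5, s6, s7}.
Read 'y': s1→{s2}, s3→{s1, s3}, s4→{s2}, s5→{s4, s5}, s6→{s0, s1, s5}, s7→{s3, s6}; now {s0, s1, s2, s3, s4, s5, s6}.
Read 'x': s0→{s3, s7}, s1→{s5}, s2→{s0}, s3→∅, s4→{s2}, s5→{s2, s7}, s6→{s0, s7}; now {s0, s2, s3, s5, s7}.
Read 'x': s0→{s3, s7}, s2→{s0}, s3→∅, s5→{s2, s7}, s7→{s0, s1, s4, s7}; now {s0, s1, s2, s3, s4, s7}.
Read 'y': s0→{s1, s4, s7}, s1→{s2}, s2→{s4}, s3→{s1, s3}, s4→{s2}, s7→{s3, s6}; now {s1, s2, s3, s4, s6, s7}.
Read 'x': s1→{s5}, s2→{s0}, s3→∅, s4→{s2}, s6→{s0, s7}, s7→{s0, s1, s4, s7}; now {s0, s1, s2, s4, s5, s7}.
The final set {s0, s1, s2, s4, s5, s7} contains the accepting states s2, s7.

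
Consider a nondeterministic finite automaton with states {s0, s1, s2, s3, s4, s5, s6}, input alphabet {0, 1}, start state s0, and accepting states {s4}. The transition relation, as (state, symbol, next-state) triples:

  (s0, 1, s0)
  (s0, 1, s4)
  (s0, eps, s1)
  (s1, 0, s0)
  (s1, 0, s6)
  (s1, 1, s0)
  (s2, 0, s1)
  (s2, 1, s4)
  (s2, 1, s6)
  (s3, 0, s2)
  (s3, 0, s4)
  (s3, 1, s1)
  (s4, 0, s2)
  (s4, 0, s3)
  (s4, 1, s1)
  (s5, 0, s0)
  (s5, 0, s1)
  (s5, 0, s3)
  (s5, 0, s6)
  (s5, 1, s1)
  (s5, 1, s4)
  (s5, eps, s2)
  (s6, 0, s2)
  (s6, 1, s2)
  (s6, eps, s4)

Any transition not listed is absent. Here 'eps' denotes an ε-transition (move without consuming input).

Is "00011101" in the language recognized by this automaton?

Yes

Start: ε-closure({s0}) = {s0, s1}.
Read '0': {s0, s1} → {s0, s1, s4, s6}.
Read '0': {s0, s1, s4, s6} → {s0, s1, s2, s3, s4, s6}.
Read '0': {s0, s1, s2, s3, s4, s6} → {s0, s1, s2, s3, s4, s6}.
Read '1': {s0, s1, s2, s3, s4, s6} → {s0, s1, s2, s4, s6}.
Read '1': {s0, s1, s2, s4, s6} → {s0, s1, s2, s4, s6}.
Read '1': {s0, s1, s2, s4, s6} → {s0, s1, s2, s4, s6}.
Read '0': {s0, s1, s2, s4, s6} → {s0, s1, s2, s3, s4, s6}.
Read '1': {s0, s1, s2, s3, s4, s6} → {s0, s1, s2, s4, s6}.
The final set {s0, s1, s2, s4, s6} contains the accepting state s4.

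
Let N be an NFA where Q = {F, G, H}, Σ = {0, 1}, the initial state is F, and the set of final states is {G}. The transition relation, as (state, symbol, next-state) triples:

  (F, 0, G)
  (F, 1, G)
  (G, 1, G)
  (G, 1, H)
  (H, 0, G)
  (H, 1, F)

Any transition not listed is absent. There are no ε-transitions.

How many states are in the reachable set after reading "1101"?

Start in {F}.
Read '1': {F} → {G}.
Read '1': {G} → {G, H}.
Read '0': {G, H} → {G}.
Read '1': {G} → {G, H}.
That set has 2 states.

2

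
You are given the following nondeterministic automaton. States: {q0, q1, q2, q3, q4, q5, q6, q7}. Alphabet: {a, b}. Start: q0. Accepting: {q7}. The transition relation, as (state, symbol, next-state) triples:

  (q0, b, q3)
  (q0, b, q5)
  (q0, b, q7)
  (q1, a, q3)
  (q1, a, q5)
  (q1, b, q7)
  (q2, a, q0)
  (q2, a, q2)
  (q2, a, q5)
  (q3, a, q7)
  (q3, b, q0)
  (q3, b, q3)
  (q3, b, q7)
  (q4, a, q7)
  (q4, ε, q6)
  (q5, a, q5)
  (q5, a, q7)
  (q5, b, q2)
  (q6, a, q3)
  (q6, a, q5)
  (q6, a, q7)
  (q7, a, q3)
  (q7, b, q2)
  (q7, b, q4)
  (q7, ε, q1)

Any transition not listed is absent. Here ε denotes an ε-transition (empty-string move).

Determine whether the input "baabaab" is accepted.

Yes

Start in {q0}.
Read 'b': {q0} → {q1, q3, q5, q7}.
Read 'a': {q1, q3, q5, q7} → {q1, q3, q5, q7}.
Read 'a': {q1, q3, q5, q7} → {q1, q3, q5, q7}.
Read 'b': {q1, q3, q5, q7} → {q0, q1, q2, q3, q4, q6, q7}.
Read 'a': {q0, q1, q2, q3, q4, q6, q7} → {q0, q1, q2, q3, q5, q7}.
Read 'a': {q0, q1, q2, q3, q5, q7} → {q0, q1, q2, q3, q5, q7}.
Read 'b': {q0, q1, q2, q3, q5, q7} → {q0, q1, q2, q3, q4, q5, q6, q7}.
The final set {q0, q1, q2, q3, q4, q5, q6, q7} contains the accepting state q7.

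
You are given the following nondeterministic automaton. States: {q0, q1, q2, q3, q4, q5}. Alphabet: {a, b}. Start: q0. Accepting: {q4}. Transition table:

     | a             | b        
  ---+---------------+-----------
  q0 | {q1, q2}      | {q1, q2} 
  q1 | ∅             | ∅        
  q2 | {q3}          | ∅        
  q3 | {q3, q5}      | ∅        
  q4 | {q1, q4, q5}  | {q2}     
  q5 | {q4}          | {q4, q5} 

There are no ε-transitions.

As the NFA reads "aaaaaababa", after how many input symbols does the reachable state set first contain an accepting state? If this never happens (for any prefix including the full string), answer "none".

Start in {q0}.
Read 'a': {q0} → {q1, q2}.
Read 'a': {q1, q2} → {q3}.
Read 'a': {q3} → {q3, q5}.
Read 'a': {q3, q5} → {q3, q4, q5}.
None of the earlier sets intersect F, but {q3, q4, q5} does.

4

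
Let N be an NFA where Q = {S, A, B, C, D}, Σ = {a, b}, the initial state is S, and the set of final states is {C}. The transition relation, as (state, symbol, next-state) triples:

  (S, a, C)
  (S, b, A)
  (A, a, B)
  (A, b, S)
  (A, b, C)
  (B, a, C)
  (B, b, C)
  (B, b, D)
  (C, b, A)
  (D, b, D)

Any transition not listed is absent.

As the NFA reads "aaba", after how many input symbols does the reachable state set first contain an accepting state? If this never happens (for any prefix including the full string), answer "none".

1

Start in {S}.
Read 'a': S→{C}; now {C}.
None of the earlier sets intersect F, but {C} does.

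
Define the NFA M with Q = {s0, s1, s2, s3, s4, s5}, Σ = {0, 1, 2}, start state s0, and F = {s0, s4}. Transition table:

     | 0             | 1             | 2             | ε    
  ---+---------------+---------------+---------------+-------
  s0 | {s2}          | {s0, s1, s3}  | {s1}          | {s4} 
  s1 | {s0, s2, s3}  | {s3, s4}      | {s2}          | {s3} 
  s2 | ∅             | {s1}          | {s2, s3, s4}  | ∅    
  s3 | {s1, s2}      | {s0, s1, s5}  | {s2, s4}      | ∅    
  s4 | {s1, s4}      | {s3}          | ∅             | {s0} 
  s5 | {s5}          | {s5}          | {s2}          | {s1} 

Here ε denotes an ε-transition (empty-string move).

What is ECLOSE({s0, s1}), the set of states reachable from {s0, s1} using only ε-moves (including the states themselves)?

Begin with {s0, s1}.
ε-move s1 → s3; add s3.
ε-move s0 → s4; add s4.

{s0, s1, s3, s4}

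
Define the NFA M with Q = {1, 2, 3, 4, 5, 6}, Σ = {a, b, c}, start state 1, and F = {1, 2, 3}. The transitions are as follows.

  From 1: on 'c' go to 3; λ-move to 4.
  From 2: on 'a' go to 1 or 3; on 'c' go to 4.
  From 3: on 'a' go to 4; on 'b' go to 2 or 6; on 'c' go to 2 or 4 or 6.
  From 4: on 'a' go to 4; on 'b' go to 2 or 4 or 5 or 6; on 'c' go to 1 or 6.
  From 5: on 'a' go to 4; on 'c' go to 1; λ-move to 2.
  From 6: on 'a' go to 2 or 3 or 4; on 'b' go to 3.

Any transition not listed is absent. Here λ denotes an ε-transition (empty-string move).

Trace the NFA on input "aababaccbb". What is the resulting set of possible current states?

{2, 3, 4, 5, 6}

Start: ε-closure({1}) = {1, 4}.
Read 'a': 1→∅, 4→{4}; now {4}.
Read 'a': 4→{4}; now {4}.
Read 'b': 4→{2, 4, 5, 6}; now {2, 4, 5, 6}.
Read 'a': 2→{1, 3}, 4→{4}, 5→{4}, 6→{2, 3, 4}; now {1, 2, 3, 4}.
Read 'b': 1→∅, 2→∅, 3→{2, 6}, 4→{2, 4, 5, 6}; now {2, 4, 5, 6}.
Read 'a': 2→{1, 3}, 4→{4}, 5→{4}, 6→{2, 3, 4}; now {1, 2, 3, 4}.
Read 'c': 1→{3}, 2→{4}, 3→{2, 4, 6}, 4→{1, 6}; now {1, 2, 3, 4, 6}.
Read 'c': 1→{3}, 2→{4}, 3→{2, 4, 6}, 4→{1, 6}, 6→∅; now {1, 2, 3, 4, 6}.
Read 'b': 1→∅, 2→∅, 3→{2, 6}, 4→{2, 4, 5, 6}, 6→{3}; now {2, 3, 4, 5, 6}.
Read 'b': 2→∅, 3→{2, 6}, 4→{2, 4, 5, 6}, 5→∅, 6→{3}; now {2, 3, 4, 5, 6}.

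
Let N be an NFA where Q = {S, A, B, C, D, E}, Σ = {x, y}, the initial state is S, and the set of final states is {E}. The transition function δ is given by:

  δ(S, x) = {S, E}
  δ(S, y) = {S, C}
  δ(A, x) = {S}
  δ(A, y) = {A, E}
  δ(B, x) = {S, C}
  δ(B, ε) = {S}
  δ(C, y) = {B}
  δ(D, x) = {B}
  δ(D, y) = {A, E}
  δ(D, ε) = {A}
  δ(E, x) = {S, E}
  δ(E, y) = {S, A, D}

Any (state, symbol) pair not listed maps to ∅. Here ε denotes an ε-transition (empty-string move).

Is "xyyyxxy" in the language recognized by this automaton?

No

Start in {S}.
Read 'x': {S} → {S, E}.
Read 'y': {S, E} → {S, A, C, D}.
Read 'y': {S, A, C, D} → {S, A, B, C, E}.
Read 'y': {S, A, B, C, E} → {S, A, B, C, D, E}.
Read 'x': {S, A, B, C, D, E} → {S, B, C, E}.
Read 'x': {S, B, C, E} → {S, C, E}.
Read 'y': {S, C, E} → {S, A, B, C, D}.
The final set {S, A, B, C, D} contains no accepting state.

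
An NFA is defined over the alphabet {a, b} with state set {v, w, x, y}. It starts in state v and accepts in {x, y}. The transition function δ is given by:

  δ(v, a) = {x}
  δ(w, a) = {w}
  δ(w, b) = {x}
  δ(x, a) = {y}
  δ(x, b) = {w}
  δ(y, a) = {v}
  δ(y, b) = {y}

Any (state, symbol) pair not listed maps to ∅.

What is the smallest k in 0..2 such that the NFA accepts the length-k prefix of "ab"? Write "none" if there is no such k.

Start in {v}.
Read 'a': v→{x}; now {x}.
None of the earlier sets intersect F, but {x} does.

1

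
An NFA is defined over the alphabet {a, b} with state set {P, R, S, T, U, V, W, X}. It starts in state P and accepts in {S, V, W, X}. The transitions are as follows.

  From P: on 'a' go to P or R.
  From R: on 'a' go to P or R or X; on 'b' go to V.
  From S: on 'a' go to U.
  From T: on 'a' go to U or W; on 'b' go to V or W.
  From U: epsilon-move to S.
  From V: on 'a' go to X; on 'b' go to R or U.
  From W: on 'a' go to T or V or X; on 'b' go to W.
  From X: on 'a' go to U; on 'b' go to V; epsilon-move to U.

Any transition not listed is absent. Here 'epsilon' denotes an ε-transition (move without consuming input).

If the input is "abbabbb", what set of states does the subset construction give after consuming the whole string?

{V}

Start in {P}.
Read 'a': P→{P, R}; now {P, R}.
Read 'b': P→∅, R→{V}; now {V}.
Read 'b': V→{R, U}; union {R, U}; ε-closure = {R, S, U}.
Read 'a': R→{P, R, X}, S→{U}, U→∅; union {P, R, U, X}; ε-closure = {P, R, S, U, X}.
Read 'b': P→∅, R→{V}, S→∅, U→∅, X→{V}; now {V}.
Read 'b': V→{R, U}; union {R, U}; ε-closure = {R, S, U}.
Read 'b': R→{V}, S→∅, U→∅; now {V}.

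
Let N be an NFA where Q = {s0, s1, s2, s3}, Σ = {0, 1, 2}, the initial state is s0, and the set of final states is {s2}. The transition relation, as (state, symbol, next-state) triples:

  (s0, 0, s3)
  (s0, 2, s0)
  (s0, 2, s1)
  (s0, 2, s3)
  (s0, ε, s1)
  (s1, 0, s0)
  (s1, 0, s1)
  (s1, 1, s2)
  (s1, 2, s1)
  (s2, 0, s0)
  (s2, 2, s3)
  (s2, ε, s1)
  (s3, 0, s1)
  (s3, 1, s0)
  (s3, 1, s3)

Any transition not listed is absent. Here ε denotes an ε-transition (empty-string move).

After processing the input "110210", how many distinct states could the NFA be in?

Start: ε-closure({s0}) = {s0, s1}.
Read '1': {s0, s1} → {s1, s2}.
Read '1': {s1, s2} → {s1, s2}.
Read '0': {s1, s2} → {s0, s1}.
Read '2': {s0, s1} → {s0, s1, s3}.
Read '1': {s0, s1, s3} → {s0, s1, s2, s3}.
Read '0': {s0, s1, s2, s3} → {s0, s1, s3}.
That set has 3 states.

3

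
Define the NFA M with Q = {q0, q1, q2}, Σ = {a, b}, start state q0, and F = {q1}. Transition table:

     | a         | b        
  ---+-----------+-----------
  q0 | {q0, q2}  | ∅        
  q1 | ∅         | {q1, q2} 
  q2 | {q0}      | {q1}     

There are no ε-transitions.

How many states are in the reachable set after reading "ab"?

Start in {q0}.
Read 'a': {q0} → {q0, q2}.
Read 'b': {q0, q2} → {q1}.
That set has 1 state.

1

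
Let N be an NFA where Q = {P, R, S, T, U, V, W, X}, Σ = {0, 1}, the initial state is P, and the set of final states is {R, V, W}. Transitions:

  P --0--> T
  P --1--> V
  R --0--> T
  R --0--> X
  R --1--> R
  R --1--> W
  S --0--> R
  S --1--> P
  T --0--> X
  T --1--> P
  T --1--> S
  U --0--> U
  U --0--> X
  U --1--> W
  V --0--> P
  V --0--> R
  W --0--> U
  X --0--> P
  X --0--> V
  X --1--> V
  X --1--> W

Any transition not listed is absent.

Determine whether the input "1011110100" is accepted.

No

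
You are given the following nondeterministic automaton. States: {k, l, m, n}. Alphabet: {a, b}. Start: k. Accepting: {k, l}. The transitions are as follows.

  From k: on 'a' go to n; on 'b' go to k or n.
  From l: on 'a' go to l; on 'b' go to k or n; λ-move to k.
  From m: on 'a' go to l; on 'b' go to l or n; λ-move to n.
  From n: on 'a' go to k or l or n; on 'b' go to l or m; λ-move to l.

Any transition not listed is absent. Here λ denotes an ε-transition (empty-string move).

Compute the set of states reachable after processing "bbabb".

{k, l, m, n}

Start in {k}.
Read 'b': k→{k, n}; union {k, n}; ε-closure = {k, l, n}.
Read 'b': k→{k, n}, l→{k, n}, n→{l, m}; now {k, l, m, n}.
Read 'a': k→{n}, l→{l}, m→{l}, n→{k, l, n}; now {k, l, n}.
Read 'b': k→{k, n}, l→{k, n}, n→{l, m}; now {k, l, m, n}.
Read 'b': k→{k, n}, l→{k, n}, m→{l, n}, n→{l, m}; now {k, l, m, n}.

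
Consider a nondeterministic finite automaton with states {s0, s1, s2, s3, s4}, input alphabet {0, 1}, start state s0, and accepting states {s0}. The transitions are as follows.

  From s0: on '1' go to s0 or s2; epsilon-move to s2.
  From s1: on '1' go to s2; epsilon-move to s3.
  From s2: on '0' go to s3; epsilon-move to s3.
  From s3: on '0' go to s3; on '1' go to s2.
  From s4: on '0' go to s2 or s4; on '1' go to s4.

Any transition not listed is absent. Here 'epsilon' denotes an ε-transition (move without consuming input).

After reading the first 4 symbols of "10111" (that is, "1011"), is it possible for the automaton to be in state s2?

Start: ε-closure({s0}) = {s0, s2, s3}.
Read '1': {s0, s2, s3} → {s0, s2, s3}.
Read '0': {s0, s2, s3} → {s3}.
Read '1': {s3} → {s2, s3}.
Read '1': {s2, s3} → {s2, s3}.
State s2 is in {s2, s3}.

Yes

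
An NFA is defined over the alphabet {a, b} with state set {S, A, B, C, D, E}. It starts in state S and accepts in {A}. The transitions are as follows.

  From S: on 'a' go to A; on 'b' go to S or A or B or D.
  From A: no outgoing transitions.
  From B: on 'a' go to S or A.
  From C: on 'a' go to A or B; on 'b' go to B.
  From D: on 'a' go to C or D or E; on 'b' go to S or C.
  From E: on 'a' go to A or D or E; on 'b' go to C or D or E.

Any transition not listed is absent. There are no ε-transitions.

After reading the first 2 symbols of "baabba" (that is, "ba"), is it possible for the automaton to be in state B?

Start in {S}.
Read 'b': {S} → {S, A, B, D}.
Read 'a': {S, A, B, D} → {S, A, C, D, E}.
State B is not in {S, A, C, D, E}.

No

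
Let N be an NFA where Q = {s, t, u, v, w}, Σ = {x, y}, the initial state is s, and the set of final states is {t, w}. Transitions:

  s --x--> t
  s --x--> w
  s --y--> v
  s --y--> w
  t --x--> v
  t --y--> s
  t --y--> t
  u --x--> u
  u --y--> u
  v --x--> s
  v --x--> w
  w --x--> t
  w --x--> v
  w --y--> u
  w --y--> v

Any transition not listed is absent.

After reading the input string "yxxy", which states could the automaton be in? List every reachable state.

Start in {s}.
Read 'y': {s} → {v, w}.
Read 'x': {v, w} → {s, t, v, w}.
Read 'x': {s, t, v, w} → {s, t, v, w}.
Read 'y': {s, t, v, w} → {s, t, u, v, w}.

{s, t, u, v, w}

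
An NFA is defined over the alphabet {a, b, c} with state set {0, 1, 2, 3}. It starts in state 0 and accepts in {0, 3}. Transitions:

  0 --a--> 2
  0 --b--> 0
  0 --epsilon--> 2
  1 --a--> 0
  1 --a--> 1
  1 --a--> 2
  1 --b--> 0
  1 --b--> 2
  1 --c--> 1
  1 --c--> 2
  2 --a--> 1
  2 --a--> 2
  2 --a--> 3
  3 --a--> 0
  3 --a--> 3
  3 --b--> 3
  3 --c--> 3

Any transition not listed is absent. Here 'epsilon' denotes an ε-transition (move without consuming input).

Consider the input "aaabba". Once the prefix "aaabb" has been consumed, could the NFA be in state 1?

Start: ε-closure({0}) = {0, 2}.
Read 'a': 0→{2}, 2→{1, 2, 3}; now {1, 2, 3}.
Read 'a': 1→{0, 1, 2}, 2→{1, 2, 3}, 3→{0, 3}; now {0, 1, 2, 3}.
Read 'a': 0→{2}, 1→{0, 1, 2}, 2→{1, 2, 3}, 3→{0, 3}; now {0, 1, 2, 3}.
Read 'b': 0→{0}, 1→{0, 2}, 2→∅, 3→{3}; now {0, 2, 3}.
Read 'b': 0→{0}, 2→∅, 3→{3}; union {0, 3}; ε-closure = {0, 2, 3}.
State 1 is not in {0, 2, 3}.

No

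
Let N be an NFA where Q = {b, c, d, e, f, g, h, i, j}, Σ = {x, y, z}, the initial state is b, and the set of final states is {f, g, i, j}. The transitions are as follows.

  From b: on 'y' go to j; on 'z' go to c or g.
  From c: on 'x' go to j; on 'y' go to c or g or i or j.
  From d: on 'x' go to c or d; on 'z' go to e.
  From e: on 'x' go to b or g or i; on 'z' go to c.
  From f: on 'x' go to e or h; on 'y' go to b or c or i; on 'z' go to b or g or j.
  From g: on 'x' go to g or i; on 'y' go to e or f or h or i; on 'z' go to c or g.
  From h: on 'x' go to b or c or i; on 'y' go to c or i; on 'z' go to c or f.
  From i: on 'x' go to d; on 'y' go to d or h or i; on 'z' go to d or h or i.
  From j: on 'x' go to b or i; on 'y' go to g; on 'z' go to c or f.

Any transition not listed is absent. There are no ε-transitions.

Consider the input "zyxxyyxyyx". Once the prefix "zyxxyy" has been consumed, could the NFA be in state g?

Start in {b}.
Read 'z': b→{c, g}; now {c, g}.
Read 'y': c→{c, g, i, j}, g→{e, f, h, i}; now {c, e, f, g, h, i, j}.
Read 'x': c→{j}, e→{b, g, i}, f→{e, h}, g→{g, i}, h→{b, c, i}, i→{d}, j→{b, i}; now {b, c, d, e, g, h, i, j}.
Read 'x': b→∅, c→{j}, d→{c, d}, e→{b, g, i}, g→{g, i}, h→{b, c, i}, i→{d}, j→{b, i}; now {b, c, d, g, i, j}.
Read 'y': b→{j}, c→{c, g, i, j}, d→∅, g→{e, f, h, i}, i→{d, h, i}, j→{g}; now {c, d, e, f, g, h, i, j}.
Read 'y': c→{c, g, i, j}, d→∅, e→∅, f→{b, c, i}, g→{e, f, h, i}, h→{c, i}, i→{d, h, i}, j→{g}; now {b, c, d, e, f, g, h, i, j}.
State g is in {b, c, d, e, f, g, h, i, j}.

Yes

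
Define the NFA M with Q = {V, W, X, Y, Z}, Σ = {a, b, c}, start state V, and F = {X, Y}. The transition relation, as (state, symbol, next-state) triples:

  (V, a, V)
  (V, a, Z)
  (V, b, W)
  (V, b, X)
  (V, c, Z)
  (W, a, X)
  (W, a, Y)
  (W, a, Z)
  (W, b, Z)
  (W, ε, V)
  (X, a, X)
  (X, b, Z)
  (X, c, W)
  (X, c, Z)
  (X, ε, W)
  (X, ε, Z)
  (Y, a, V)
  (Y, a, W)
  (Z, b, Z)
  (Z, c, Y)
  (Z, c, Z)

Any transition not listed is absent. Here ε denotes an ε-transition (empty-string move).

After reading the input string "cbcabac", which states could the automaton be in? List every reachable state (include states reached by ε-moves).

Start in {V}.
Read 'c': V→{Z}; now {Z}.
Read 'b': Z→{Z}; now {Z}.
Read 'c': Z→{Y, Z}; now {Y, Z}.
Read 'a': Y→{V, W}, Z→∅; now {V, W}.
Read 'b': V→{W, X}, W→{Z}; union {W, X, Z}; ε-closure = {V, W, X, Z}.
Read 'a': V→{V, Z}, W→{X, Y, Z}, X→{X}, Z→∅; union {V, X, Y, Z}; ε-closure = {V, W, X, Y, Z}.
Read 'c': V→{Z}, W→∅, X→{W, Z}, Y→∅, Z→{Y, Z}; union {W, Y, Z}; ε-closure = {V, W, Y, Z}.

{V, W, Y, Z}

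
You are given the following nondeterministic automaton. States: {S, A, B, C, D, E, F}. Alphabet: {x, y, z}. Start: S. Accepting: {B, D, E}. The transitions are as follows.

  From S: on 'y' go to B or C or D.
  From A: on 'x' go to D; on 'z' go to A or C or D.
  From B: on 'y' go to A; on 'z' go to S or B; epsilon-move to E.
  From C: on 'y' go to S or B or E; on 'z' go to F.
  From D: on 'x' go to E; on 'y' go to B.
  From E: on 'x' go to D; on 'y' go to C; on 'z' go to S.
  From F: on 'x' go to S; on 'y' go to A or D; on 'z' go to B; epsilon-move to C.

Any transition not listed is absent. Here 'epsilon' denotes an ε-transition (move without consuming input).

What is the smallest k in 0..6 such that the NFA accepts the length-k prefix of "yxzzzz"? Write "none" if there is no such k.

1

Start in {S}.
Read 'y': S→{B, C, D}; union {B, C, D}; ε-closure = {B, C, D, E}.
None of the earlier sets intersect F, but {B, C, D, E} does.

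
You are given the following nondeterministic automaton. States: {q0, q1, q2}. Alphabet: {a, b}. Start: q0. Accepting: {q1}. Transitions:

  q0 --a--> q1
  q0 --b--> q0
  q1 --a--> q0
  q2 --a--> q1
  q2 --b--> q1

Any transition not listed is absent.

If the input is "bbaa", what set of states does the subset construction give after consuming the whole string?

Start in {q0}.
Read 'b': {q0} → {q0}.
Read 'b': {q0} → {q0}.
Read 'a': {q0} → {q1}.
Read 'a': {q1} → {q0}.

{q0}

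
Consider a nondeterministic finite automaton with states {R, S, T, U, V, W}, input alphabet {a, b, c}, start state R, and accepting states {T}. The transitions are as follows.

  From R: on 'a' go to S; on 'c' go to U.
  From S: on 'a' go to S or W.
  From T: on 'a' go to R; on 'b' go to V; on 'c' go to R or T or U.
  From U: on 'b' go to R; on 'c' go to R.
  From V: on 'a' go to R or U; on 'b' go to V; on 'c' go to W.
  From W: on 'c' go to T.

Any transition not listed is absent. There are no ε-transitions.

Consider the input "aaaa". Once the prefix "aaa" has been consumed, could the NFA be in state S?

Start in {R}.
Read 'a': {R} → {S}.
Read 'a': {S} → {S, W}.
Read 'a': {S, W} → {S, W}.
State S is in {S, W}.

Yes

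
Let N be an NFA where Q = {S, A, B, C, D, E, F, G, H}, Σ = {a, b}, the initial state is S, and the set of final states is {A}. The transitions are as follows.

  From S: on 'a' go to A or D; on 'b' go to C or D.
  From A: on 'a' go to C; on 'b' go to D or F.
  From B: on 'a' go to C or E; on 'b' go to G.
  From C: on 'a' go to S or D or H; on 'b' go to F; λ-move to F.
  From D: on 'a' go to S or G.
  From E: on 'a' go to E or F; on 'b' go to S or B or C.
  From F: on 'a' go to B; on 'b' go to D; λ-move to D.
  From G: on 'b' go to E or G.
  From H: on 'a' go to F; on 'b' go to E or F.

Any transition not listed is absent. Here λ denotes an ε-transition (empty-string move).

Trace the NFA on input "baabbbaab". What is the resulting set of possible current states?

{S, B, C, D, E, F, G}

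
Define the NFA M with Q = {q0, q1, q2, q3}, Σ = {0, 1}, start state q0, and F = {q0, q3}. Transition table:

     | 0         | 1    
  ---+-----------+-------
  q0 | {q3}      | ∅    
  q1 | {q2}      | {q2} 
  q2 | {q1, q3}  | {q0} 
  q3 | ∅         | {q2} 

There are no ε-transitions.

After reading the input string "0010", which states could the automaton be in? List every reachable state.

Start in {q0}.
Read '0': {q0} → {q3}.
Read '0': {q3} → ∅.
The set is empty and remains empty for the remaining 2 symbols.

∅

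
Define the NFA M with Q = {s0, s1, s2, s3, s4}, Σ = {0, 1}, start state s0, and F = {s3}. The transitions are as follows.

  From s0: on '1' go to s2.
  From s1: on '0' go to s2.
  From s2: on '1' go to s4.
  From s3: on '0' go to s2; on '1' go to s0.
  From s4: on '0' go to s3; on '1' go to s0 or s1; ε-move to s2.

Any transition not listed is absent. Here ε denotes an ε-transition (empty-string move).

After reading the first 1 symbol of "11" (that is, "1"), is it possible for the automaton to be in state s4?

Start in {s0}.
Read '1': {s0} → {s2}.
State s4 is not in {s2}.

No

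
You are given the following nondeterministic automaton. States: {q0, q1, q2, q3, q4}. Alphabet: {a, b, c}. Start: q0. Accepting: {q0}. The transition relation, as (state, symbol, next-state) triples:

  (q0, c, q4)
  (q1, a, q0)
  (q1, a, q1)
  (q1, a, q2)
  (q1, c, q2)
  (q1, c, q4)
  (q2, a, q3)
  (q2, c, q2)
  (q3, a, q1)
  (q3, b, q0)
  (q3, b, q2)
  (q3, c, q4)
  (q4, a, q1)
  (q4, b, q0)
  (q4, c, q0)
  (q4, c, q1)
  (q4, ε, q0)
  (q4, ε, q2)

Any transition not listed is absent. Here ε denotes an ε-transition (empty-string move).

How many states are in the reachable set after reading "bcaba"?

Start in {q0}.
Read 'b': q0→∅; now ∅.
The set is empty and remains empty for the remaining 4 symbols.
That set has 0 states.

0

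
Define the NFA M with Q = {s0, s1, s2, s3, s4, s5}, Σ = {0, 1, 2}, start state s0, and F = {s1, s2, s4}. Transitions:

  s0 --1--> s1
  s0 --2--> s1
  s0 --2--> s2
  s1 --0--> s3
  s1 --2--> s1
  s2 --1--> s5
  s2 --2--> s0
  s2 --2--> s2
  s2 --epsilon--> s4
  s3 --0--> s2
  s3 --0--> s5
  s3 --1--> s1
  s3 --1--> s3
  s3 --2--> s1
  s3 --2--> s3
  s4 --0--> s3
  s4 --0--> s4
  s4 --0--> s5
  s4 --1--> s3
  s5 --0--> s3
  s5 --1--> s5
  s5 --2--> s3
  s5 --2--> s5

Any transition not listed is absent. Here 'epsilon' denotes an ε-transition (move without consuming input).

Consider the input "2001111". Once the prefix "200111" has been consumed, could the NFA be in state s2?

No

Start in {s0}.
Read '2': s0→{s1, s2}; union {s1, s2}; ε-closure = {s1, s2, s4}.
Read '0': s1→{s3}, s2→∅, s4→{s3, s4, s5}; now {s3, s4, s5}.
Read '0': s3→{s2, s5}, s4→{s3, s4, s5}, s5→{s3}; now {s2, s3, s4, s5}.
Read '1': s2→{s5}, s3→{s1, s3}, s4→{s3}, s5→{s5}; now {s1, s3, s5}.
Read '1': s1→∅, s3→{s1, s3}, s5→{s5}; now {s1, s3, s5}.
Read '1': s1→∅, s3→{s1, s3}, s5→{s5}; now {s1, s3, s5}.
State s2 is not in {s1, s3, s5}.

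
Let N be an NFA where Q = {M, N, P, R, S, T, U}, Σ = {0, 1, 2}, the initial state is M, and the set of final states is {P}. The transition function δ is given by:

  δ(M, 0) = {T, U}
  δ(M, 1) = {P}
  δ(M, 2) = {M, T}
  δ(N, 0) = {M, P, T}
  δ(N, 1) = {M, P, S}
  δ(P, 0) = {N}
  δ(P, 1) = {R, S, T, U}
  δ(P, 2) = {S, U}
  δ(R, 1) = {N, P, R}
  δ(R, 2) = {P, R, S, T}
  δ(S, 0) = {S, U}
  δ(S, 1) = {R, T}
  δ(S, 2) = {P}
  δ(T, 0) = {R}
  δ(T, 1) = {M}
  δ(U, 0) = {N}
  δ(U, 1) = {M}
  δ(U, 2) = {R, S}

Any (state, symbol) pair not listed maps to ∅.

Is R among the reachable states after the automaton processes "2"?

No

Start in {M}.
Read '2': {M} → {M, T}.
State R is not in {M, T}.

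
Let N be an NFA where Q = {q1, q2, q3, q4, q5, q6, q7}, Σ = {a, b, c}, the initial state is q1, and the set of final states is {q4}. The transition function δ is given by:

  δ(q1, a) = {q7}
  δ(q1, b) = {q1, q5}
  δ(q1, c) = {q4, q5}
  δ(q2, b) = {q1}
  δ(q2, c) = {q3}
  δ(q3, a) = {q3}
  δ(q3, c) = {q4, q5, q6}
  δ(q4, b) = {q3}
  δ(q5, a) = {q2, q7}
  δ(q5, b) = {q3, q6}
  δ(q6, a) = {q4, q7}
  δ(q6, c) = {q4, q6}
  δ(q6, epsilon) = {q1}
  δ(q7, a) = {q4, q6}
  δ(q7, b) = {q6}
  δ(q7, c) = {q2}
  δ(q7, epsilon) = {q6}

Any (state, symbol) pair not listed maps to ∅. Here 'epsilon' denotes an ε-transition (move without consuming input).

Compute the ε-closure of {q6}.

{q1, q6}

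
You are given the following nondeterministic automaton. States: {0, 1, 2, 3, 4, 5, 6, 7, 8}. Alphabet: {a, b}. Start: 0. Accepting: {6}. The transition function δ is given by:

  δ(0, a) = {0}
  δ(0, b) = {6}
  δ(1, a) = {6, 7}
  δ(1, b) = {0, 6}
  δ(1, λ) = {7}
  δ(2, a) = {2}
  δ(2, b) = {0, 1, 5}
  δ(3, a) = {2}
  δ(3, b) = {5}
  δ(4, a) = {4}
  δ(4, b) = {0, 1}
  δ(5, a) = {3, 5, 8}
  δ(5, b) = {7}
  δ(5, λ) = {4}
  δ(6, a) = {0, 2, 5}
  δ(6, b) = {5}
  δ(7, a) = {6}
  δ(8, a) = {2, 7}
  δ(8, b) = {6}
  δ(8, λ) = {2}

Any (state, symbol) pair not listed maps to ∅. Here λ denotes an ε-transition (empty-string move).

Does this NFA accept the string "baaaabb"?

Yes

Start in {0}.
Read 'b': {0} → {6}.
Read 'a': {6} → {0, 2, 4, 5}.
Read 'a': {0, 2, 4, 5} → {0, 2, 3, 4, 5, 8}.
Read 'a': {0, 2, 3, 4, 5, 8} → {0, 2, 3, 4, 5, 7, 8}.
Read 'a': {0, 2, 3, 4, 5, 7, 8} → {0, 2, 3, 4, 5, 6, 7, 8}.
Read 'b': {0, 2, 3, 4, 5, 6, 7, 8} → {0, 1, 4, 5, 6, 7}.
Read 'b': {0, 1, 4, 5, 6, 7} → {0, 1, 4, 5, 6, 7}.
The final set {0, 1, 4, 5, 6, 7} contains the accepting state 6.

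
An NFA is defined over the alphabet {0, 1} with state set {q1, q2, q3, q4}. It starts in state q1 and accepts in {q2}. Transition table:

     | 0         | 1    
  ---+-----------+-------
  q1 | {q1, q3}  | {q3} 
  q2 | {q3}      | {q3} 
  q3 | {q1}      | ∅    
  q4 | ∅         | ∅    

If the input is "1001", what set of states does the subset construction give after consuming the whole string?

{q3}

Start in {q1}.
Read '1': q1→{q3}; now {q3}.
Read '0': q3→{q1}; now {q1}.
Read '0': q1→{q1, q3}; now {q1, q3}.
Read '1': q1→{q3}, q3→∅; now {q3}.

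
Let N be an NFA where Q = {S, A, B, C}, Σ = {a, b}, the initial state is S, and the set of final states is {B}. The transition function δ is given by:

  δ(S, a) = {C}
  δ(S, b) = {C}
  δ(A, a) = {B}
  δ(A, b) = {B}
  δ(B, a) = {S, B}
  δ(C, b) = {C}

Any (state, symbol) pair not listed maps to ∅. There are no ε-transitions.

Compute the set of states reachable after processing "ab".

Start in {S}.
Read 'a': S→{C}; now {C}.
Read 'b': C→{C}; now {C}.

{C}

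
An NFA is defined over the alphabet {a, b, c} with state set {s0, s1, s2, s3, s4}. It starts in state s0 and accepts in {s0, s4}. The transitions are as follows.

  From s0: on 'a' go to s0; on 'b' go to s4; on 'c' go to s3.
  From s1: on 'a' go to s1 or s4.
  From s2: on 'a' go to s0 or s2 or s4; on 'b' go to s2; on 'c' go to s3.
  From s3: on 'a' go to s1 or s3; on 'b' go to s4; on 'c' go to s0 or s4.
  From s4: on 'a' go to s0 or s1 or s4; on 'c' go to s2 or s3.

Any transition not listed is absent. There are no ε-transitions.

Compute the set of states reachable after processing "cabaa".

Start in {s0}.
Read 'c': {s0} → {s3}.
Read 'a': {s3} → {s1, s3}.
Read 'b': {s1, s3} → {s4}.
Read 'a': {s4} → {s0, s1, s4}.
Read 'a': {s0, s1, s4} → {s0, s1, s4}.

{s0, s1, s4}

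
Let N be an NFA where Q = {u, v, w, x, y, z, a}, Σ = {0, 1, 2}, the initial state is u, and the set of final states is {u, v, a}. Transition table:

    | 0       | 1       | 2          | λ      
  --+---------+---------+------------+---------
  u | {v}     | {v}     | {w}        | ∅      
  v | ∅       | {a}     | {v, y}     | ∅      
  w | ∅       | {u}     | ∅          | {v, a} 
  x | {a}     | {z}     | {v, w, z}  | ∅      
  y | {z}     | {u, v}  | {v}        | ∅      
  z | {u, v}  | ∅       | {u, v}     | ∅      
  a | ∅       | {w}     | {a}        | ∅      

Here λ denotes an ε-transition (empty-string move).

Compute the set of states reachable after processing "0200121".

{u, v, w, a}

Start in {u}.
Read '0': u→{v}; now {v}.
Read '2': v→{v, y}; now {v, y}.
Read '0': v→∅, y→{z}; now {z}.
Read '0': z→{u, v}; now {u, v}.
Read '1': u→{v}, v→{a}; now {v, a}.
Read '2': v→{v, y}, a→{a}; now {v, y, a}.
Read '1': v→{a}, y→{u, v}, a→{w}; now {u, v, w, a}.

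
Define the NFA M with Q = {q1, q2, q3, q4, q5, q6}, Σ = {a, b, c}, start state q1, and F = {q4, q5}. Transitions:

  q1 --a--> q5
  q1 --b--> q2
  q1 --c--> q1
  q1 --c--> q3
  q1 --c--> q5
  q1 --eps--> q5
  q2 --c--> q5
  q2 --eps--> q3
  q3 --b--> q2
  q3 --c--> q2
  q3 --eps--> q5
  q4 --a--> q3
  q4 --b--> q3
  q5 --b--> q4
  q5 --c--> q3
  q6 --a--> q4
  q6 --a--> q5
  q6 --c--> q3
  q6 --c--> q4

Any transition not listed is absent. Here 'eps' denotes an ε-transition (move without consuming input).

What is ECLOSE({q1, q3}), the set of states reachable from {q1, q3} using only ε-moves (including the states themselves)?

Begin with {q1, q3}.
ε-move q3 → q5; add q5.

{q1, q3, q5}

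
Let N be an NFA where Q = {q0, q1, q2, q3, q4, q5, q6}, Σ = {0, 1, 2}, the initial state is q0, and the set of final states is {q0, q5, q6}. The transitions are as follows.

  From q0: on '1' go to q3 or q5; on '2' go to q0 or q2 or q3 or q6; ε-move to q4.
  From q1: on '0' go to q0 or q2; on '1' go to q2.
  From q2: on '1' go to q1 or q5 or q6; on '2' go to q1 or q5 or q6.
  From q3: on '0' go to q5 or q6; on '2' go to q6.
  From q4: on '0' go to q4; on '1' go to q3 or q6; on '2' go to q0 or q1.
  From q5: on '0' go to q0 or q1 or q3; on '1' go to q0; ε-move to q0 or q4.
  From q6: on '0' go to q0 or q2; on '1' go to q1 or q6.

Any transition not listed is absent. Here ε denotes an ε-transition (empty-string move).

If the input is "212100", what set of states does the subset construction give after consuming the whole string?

{q0, q1, q2, q3, q4, q5, q6}

Start: ε-closure({q0}) = {q0, q4}.
Read '2': q0→{q0, q2, q3, q6}, q4→{q0, q1}; union {q0, q1, q2, q3, q6}; ε-closure = {q0, q1, q2, q3, q4, q6}.
Read '1': q0→{q3, q5}, q1→{q2}, q2→{q1, q5, q6}, q3→∅, q4→{q3, q6}, q6→{q1, q6}; union {q1, q2, q3, q5, q6}; ε-closure = {q0, q1, q2, q3, q4, q5, q6}.
Read '2': q0→{q0, q2, q3, q6}, q1→∅, q2→{q1, q5, q6}, q3→{q6}, q4→{q0, q1}, q5→∅, q6→∅; union {q0, q1, q2, q3, q5, q6}; ε-closure = {q0, q1, q2, q3, q4, q5, q6}.
Read '1': q0→{q3, q5}, q1→{q2}, q2→{q1, q5, q6}, q3→∅, q4→{q3, q6}, q5→{q0}, q6→{q1, q6}; union {q0, q1, q2, q3, q5, q6}; ε-closure = {q0, q1, q2, q3, q4, q5, q6}.
Read '0': q0→∅, q1→{q0, q2}, q2→∅, q3→{q5, q6}, q4→{q4}, q5→{q0, q1, q3}, q6→{q0, q2}; now {q0, q1, q2, q3, q4, q5, q6}.
Read '0': q0→∅, q1→{q0, q2}, q2→∅, q3→{q5, q6}, q4→{q4}, q5→{q0, q1, q3}, q6→{q0, q2}; now {q0, q1, q2, q3, q4, q5, q6}.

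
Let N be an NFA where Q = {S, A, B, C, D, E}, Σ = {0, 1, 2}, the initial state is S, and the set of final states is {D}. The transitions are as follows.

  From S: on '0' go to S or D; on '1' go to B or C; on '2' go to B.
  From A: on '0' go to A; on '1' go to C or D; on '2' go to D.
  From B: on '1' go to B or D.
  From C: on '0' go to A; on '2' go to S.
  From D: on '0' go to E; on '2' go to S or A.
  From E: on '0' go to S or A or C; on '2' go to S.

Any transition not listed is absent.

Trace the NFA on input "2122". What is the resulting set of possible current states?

{B, D}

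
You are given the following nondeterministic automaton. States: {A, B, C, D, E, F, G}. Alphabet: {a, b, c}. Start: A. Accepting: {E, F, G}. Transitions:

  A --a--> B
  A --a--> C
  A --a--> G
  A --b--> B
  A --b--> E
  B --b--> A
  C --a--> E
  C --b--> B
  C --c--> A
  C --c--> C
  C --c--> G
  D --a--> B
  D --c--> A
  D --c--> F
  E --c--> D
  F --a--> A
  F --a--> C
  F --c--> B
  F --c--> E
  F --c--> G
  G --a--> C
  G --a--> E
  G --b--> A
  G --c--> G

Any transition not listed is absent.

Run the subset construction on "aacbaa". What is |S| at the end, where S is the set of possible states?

2

Start in {A}.
Read 'a': A→{B, C, G}; now {B, C, G}.
Read 'a': B→∅, C→{E}, G→{C, E}; now {C, E}.
Read 'c': C→{A, C, G}, E→{D}; now {A, C, D, G}.
Read 'b': A→{B, E}, C→{B}, D→∅, G→{A}; now {A, B, E}.
Read 'a': A→{B, C, G}, B→∅, E→∅; now {B, C, G}.
Read 'a': B→∅, C→{E}, G→{C, E}; now {C, E}.
That set has 2 states.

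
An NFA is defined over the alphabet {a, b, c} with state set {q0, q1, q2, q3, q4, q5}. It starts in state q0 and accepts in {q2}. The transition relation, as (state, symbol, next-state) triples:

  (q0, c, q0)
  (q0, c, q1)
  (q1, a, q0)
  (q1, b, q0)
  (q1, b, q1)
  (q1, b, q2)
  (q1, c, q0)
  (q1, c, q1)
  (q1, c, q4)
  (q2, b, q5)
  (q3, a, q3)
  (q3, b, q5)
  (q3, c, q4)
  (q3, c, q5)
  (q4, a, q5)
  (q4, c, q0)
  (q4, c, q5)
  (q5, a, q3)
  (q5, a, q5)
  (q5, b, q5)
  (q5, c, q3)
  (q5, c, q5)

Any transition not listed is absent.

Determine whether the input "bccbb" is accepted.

Start in {q0}.
Read 'b': {q0} → ∅.
The set is empty and remains empty for the remaining 4 symbols.
The final set ∅ contains no accepting state.

No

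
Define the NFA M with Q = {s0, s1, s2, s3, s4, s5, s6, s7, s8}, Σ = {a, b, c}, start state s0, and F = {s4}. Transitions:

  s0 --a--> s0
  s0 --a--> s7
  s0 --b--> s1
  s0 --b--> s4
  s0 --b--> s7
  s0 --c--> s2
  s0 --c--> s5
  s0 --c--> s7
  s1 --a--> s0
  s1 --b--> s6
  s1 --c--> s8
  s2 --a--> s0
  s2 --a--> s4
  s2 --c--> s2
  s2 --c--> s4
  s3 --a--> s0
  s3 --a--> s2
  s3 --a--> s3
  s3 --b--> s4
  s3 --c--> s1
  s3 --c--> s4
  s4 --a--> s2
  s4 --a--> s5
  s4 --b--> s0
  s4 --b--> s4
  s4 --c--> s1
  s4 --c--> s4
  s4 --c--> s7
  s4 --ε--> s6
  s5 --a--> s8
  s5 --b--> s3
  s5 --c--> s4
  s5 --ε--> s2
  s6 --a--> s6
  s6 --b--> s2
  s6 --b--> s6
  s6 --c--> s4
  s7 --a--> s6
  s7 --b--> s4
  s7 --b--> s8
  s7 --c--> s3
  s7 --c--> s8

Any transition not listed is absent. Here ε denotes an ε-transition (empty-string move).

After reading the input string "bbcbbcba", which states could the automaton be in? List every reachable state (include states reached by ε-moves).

{s0, s2, s3, s4, s5, s6, s7}

Start in {s0}.
Read 'b': {s0} → {s1, s4, s6, s7}.
Read 'b': {s1, s4, s6, s7} → {s0, s2, s4, s6, s8}.
Read 'c': {s0, s2, s4, s6, s8} → {s1, s2, s4, s5, s6, s7}.
Read 'b': {s1, s2, s4, s5, s6, s7} → {s0, s2, s3, s4, s6, s8}.
Read 'b': {s0, s2, s3, s4, s6, s8} → {s0, s1, s2, s4, s6, s7}.
Read 'c': {s0, s1, s2, s4, s6, s7} → {s1, s2, s3, s4, s5, s6, s7, s8}.
Read 'b': {s1, s2, s3, s4, s5, s6, s7, s8} → {s0, s2, s3, s4, s6, s8}.
Read 'a': {s0, s2, s3, s4, s6, s8} → {s0, s2, s3, s4, s5, s6, s7}.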